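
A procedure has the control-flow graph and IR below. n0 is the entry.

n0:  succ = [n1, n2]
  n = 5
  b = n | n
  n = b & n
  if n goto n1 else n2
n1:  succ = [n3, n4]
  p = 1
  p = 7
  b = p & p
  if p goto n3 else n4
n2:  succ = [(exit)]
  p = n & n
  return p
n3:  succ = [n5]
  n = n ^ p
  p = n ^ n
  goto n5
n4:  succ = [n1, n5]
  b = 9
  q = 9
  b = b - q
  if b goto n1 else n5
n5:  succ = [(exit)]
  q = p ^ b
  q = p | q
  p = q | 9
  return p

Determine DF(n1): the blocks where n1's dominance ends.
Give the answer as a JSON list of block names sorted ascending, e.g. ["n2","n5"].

idom tree: n1←n0 n2←n0 n3←n1 n4←n1 n5←n1
Dom at joins:
  n1: preds {n0,n4}: {n0} ∩ {n0,n1,n4} = {n0}; idom=n0
  n5: preds {n3,n4}: {n0,n1,n3} ∩ {n0,n1,n4} = {n0,n1}; idom=n1

DF derivation:
  n1←n0: walk · to n0
  n1←n4: walk n4→n1 to n0
  n5←n3: walk n3 to n1
  n5←n4: walk n4 to n1
  n0 → ∅
  n1 → {n1}
  n2 → ∅
  n3 → {n5}
  n4 → {n1,n5}
  n5 → ∅

DF(n1) = ["n1"]

Answer: ["n1"]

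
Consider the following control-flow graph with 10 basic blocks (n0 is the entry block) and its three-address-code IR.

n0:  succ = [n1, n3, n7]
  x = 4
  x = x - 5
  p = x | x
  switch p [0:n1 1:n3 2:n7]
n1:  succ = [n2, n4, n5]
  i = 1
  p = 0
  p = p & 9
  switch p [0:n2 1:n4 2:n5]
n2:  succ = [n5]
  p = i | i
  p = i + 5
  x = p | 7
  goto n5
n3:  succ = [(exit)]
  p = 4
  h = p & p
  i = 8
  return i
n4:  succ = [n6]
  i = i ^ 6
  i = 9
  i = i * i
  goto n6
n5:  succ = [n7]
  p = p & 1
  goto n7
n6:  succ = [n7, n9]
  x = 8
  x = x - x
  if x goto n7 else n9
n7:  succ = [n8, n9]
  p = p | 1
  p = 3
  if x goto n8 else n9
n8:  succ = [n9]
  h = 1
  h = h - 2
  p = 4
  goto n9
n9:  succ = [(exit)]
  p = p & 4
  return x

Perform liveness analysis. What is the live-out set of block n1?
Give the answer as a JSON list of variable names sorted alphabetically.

Block summaries:
  n0: def={p,x} ue=∅
  n1: def={i,p} ue=∅
  n2: def={p,x} ue={i}
  n3: def={h,i,p} ue=∅
  n4: def={i} ue={i}
  n5: def={p} ue={p}
  n6: def={x} ue=∅
  n7: def={p} ue={p,x}
  n8: def={h,p} ue=∅
  n9: def={p} ue={p,x}

Live sets:
  live n0: ∅→{p,x}
  live n1: {x}→{i,p,x}
  live n2: {i}→{p,x}
  live n3: ∅→∅
  live n4: {i,p}→{p}
  live n5: {p,x}→{p,x}
  live n6: {p}→{p,x}
  live n7: {p,x}→{p,x}
  live n8: {x}→{p,x}
  live n9: {p,x}→∅

live-out(n1) = ["i", "p", "x"]

Answer: ["i", "p", "x"]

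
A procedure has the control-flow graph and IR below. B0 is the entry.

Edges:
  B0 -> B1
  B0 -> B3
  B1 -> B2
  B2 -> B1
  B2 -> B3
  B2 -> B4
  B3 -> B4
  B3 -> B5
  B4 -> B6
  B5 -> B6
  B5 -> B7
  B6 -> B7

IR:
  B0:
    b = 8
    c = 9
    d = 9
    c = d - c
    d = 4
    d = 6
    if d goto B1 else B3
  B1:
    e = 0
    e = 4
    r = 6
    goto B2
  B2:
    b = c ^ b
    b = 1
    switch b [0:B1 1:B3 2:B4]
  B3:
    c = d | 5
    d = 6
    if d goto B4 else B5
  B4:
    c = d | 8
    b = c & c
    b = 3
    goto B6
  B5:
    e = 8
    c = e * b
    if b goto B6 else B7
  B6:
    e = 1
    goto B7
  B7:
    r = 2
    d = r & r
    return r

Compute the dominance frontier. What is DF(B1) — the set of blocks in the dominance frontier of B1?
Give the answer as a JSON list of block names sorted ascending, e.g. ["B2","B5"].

Answer: ["B1", "B3", "B4"]

Analysis:
idom tree: B1←B0 B2←B1 B3←B0 B4←B0 B5←B3 B6←B0 B7←B0
Join-block Dom:
  B1: preds {B0,B2}: {B0} ∩ {B0,B1,B2} = {B0}; idom=B0
  B3: preds {B0,B2}: {B0} ∩ {B0,B1,B2} = {B0}; idom=B0
  B4: preds {B2,B3}: {B0,B1,B2} ∩ {B0,B3} = {B0}; idom=B0
  B6: preds {B4,B5}: {B0,B4} ∩ {B0,B3,B5} = {B0}; idom=B0
  B7: preds {B5,B6}: {B0,B3,B5} ∩ {B0,B6} = {B0}; idom=B0

Frontier:
  B1←B0: walk · to B0
  B1←B2: walk B2→B1 to B0
  B3←B0: walk · to B0
  B3←B2: walk B2→B1 to B0
  B4←B2: walk B2→B1 to B0
  B4←B3: walk B3 to B0
  B6←B4: walk B4 to B0
  B6←B5: walk B5→B3 to B0
  B7←B5: walk B5→B3 to B0
  B7←B6: walk B6 to B0
  DF(B0)=∅
  DF(B1)={B1,B3,B4}
  DF(B2)={B1,B3,B4}
  DF(B3)={B4,B6,B7}
  DF(B4)={B6}
  DF(B5)={B6,B7}
  DF(B6)={B7}
  DF(B7)=∅

DF(B1) = ["B1", "B3", "B4"]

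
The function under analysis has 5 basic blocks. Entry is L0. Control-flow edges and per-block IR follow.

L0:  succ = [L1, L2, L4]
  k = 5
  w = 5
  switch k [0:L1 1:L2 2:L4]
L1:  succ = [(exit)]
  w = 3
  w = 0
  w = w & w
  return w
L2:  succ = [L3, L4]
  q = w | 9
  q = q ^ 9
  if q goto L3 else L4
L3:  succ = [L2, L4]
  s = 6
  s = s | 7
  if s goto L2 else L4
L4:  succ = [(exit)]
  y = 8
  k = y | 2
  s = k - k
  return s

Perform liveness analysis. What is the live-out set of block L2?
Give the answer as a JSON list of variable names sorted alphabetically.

def/use:
  L0: def={k,w} ue=∅
  L1: def={w} ue=∅
  L2: def={q} ue={w}
  L3: def={s} ue=∅
  L4: def={k,s,y} ue=∅

Liveness:
  live L0: ∅→{w}
  live L1: ∅→∅
  live L2: {w}→{w}
  live L3: {w}→{w}
  live L4: ∅→∅

live-out(L2) = ["w"]

Answer: ["w"]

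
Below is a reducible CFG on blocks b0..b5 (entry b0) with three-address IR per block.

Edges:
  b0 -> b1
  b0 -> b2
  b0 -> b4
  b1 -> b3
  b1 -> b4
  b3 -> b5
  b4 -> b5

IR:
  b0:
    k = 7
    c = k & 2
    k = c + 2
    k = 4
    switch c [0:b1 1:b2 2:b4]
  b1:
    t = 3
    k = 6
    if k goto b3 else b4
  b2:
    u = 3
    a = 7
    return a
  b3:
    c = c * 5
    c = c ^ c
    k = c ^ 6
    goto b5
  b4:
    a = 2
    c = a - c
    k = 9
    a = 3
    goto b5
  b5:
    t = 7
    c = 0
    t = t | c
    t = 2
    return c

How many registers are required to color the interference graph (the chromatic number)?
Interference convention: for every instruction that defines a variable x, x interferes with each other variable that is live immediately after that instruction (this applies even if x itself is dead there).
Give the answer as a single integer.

def/use:
  b0: def={c,k} ue=∅
  b1: def={k,t} ue=∅
  b2: def={a,u} ue=∅
  b3: def={c,k} ue={c}
  b4: def={a,c,k} ue={c}
  b5: def={c,t} ue=∅

Liveness:
  live b0: ∅→{c}
  live b1: {c}→{c}
  live b2: ∅→∅
  live b3: {c}→∅
  live b4: {c}→∅
  live b5: ∅→∅

Conflict graph:
  a: {c}
  c: {a,k,t}
  k: {c}
  t: {c}
  u: ∅

Colouring:
  clique {a,c} ⇒ need ≥ 2
  2-colouring: c0={c,u}  c1={a,k,t}
  χ = 2

Answer: 2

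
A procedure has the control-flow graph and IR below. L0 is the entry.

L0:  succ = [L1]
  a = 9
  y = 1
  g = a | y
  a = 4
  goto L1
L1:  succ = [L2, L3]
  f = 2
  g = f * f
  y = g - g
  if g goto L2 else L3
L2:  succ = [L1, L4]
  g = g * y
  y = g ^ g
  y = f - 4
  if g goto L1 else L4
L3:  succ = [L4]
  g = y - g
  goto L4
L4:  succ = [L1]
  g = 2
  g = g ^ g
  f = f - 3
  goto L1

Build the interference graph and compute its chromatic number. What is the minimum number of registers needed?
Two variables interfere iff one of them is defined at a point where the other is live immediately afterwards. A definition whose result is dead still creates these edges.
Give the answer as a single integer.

def/use:
  L0: {a,g,y} / ∅
  L1: {f,g,y} / ∅
  L2: {g,y} / {f,g,y}
  L3: {g} / {g,y}
  L4: {f,g} / {f}

Liveness:
  L0: in=∅ out=∅
  L1: in=∅ out={f,g,y}
  L2: in={f,g,y} out={f}
  L3: in={f,g,y} out={f}
  L4: in={f} out=∅

Interference:
  a: {y}
  f: {g,y}
  g: {f,y}
  y: {a,f,g}

Registers:
  {f,g,y} pairwise interfere (3-clique) ⇒ χ ≥ 3
  assign a→c1 f→c1 g→c2 y→c0 — no edge inside a register ⇒ χ ≤ 3
  χ = 3

Answer: 3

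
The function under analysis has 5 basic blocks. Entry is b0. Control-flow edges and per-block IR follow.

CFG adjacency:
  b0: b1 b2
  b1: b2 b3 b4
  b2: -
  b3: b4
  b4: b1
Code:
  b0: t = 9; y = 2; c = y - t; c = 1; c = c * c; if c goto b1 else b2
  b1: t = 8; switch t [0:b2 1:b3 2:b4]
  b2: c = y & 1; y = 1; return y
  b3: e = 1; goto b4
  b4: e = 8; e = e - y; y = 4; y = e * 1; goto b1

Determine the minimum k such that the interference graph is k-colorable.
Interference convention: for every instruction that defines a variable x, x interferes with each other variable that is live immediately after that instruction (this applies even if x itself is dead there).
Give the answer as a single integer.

Answer: 2

Derivation:
Block summaries:
  b0: {c,t,y} / ∅
  b1: {t} / ∅
  b2: {c,y} / {y}
  b3: {e} / ∅
  b4: {e,y} / {y}

Live sets:
  b0: in=∅ out={y}
  b1: in={y} out={y}
  b2: in={y} out=∅
  b3: in={y} out={y}
  b4: in={y} out={y}

Conflict graph:
  c — {y}
  e — {y}
  t — {y}
  y — {c,e,t}

Registers:
  {c,y} pairwise interfere (2-clique) ⇒ χ ≥ 2
  2-colouring: R0={y}  R1={c,e,t}
  χ = 2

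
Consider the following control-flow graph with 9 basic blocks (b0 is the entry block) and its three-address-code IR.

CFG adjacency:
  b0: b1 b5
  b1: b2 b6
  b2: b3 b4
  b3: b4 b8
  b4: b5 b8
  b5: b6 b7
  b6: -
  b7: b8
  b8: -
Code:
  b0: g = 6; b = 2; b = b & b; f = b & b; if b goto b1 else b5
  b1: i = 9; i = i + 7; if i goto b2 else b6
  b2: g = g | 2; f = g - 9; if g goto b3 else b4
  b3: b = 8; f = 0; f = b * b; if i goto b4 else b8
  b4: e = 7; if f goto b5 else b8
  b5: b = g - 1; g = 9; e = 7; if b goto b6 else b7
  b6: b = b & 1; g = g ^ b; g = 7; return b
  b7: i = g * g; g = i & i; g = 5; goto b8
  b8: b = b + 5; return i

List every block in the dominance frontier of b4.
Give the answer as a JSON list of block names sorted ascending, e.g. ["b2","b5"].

idom tree: b1←b0 b2←b1 b3←b2 b4←b2 b5←b0 b6←b0 b7←b5 b8←b0
Dom at joins:
  b4: preds {b2,b3}: {b0,b1,b2} ∩ {b0,b1,b2,b3} = {b0,b1,b2}; idom=b2
  b5: preds {b0,b4}: {b0} ∩ {b0,b1,b2,b4} = {b0}; idom=b0
  b6: preds {b1,b5}: {b0,b1} ∩ {b0,b5} = {b0}; idom=b0
  b8: preds {b3,b4,b7}: {b0,b1,b2,b3} ∩ {b0,b1,b2,b4} ∩ {b0,b5,b7} = {b0}; idom=b0

DF derivation:
  join b4 pred b2: · stop@b2
  join b4 pred b3: b3 stop@b2
  join b5 pred b0: · stop@b0
  join b5 pred b4: b4→b2→b1 stop@b0
  join b6 pred b1: b1 stop@b0
  join b6 pred b5: b5 stop@b0
  join b8 pred b3: b3→b2→b1 stop@b0
  join b8 pred b4: b4→b2→b1 stop@b0
  join b8 pred b7: b7→b5 stop@b0
  DF(b0)=∅
  DF(b1)={b5,b6,b8}
  DF(b2)={b5,b8}
  DF(b3)={b4,b8}
  DF(b4)={b5,b8}
  DF(b5)={b6,b8}
  DF(b6)=∅
  DF(b7)={b8}
  DF(b8)=∅

DF(b4) = ["b5", "b8"]

Answer: ["b5", "b8"]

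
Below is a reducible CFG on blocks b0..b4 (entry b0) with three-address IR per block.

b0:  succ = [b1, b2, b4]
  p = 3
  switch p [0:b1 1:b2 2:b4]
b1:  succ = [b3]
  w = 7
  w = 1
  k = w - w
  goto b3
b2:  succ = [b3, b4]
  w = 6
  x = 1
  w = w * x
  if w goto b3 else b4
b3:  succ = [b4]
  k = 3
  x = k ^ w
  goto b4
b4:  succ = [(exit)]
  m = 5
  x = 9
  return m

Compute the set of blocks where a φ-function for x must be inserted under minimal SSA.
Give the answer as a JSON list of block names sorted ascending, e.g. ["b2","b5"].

Answer: ["b3", "b4"]

Analysis:
idom tree: b1←b0 b2←b0 b3←b0 b4←b0
Dom∩ at merges:
  b3: preds {b1,b2}: {b0,b1} ∩ {b0,b2} = {b0}; idom=b0
  b4: preds {b0,b2,b3}: {b0} ∩ {b0,b2} ∩ {b0,b3} = {b0}; idom=b0

DF derivation:
  b3←b1: walk b1 to b0
  b3←b2: walk b2 to b0
  b4←b0: walk · to b0
  b4←b2: walk b2 to b0
  b4←b3: walk b3 to b0
  DF(b0)=∅
  DF(b1)={b3}
  DF(b2)={b3,b4}
  DF(b3)={b4}
  DF(b4)=∅

φ for x: defs {b2,b3,b4}
  DF⁺ = {b3,b4}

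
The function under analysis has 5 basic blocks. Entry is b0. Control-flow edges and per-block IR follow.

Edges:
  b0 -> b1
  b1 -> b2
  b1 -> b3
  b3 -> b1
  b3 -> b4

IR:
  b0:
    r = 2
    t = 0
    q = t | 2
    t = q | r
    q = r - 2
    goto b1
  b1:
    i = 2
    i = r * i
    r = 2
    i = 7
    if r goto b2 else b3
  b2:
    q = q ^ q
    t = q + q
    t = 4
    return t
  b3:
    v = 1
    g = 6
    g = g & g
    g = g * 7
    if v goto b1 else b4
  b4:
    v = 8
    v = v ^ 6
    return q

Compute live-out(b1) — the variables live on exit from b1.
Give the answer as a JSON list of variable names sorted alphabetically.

Answer: ["q", "r"]

Working:
Block summaries:
  b0: {q,r,t} / ∅
  b1: {i,r} / {r}
  b2: {q,t} / {q}
  b3: {g,v} / ∅
  b4: {v} / {q}

Backward fixpoint:
  b0: in=∅ out={q,r}
  b1: in={q,r} out={q,r}
  b2: in={q} out=∅
  b3: in={q,r} out={q,r}
  b4: in={q} out=∅

live-out(b1) = ["q", "r"]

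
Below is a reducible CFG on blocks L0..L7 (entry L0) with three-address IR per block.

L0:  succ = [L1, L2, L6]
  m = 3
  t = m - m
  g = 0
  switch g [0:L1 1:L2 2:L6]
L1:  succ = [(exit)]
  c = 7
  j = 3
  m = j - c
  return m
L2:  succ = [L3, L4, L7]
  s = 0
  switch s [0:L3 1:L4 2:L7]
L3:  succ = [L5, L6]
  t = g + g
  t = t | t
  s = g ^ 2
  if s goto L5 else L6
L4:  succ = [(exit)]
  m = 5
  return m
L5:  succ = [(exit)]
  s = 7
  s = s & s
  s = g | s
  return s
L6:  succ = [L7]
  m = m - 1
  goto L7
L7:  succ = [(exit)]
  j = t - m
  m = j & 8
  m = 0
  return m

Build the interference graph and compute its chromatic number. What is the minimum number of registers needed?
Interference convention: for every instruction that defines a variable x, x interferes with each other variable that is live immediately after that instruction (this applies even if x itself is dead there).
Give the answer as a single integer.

Block summaries:
  L0 def {g,m,t} use ∅
  L1 def {c,j,m} use ∅
  L2 def {s} use ∅
  L3 def {s,t} use {g}
  L4 def {m} use ∅
  L5 def {s} use {g}
  L6 def {m} use {m}
  L7 def {j,m} use {m,t}

Backward fixpoint:
  L0: in=∅ out={g,m,t}
  L1: in=∅ out=∅
  L2: in={g,m,t} out={g,m,t}
  L3: in={g,m} out={g,m,t}
  L4: in=∅ out=∅
  L5: in={g} out=∅
  L6: in={m,t} out={m,t}
  L7: in={m,t} out=∅

Conflict graph:
  c: {j}
  g: {m,s,t}
  j: {c}
  m: {g,s,t}
  s: {g,m,t}
  t: {g,m,s}

Chromatic number:
  {g,m,s,t} pairwise interfere (4-clique) ⇒ χ ≥ 4
  assign c→r0 g→r0 j→r1 m→r1 s→r2 t→r3 — no edge inside a register ⇒ χ ≤ 4
  χ = 4

Answer: 4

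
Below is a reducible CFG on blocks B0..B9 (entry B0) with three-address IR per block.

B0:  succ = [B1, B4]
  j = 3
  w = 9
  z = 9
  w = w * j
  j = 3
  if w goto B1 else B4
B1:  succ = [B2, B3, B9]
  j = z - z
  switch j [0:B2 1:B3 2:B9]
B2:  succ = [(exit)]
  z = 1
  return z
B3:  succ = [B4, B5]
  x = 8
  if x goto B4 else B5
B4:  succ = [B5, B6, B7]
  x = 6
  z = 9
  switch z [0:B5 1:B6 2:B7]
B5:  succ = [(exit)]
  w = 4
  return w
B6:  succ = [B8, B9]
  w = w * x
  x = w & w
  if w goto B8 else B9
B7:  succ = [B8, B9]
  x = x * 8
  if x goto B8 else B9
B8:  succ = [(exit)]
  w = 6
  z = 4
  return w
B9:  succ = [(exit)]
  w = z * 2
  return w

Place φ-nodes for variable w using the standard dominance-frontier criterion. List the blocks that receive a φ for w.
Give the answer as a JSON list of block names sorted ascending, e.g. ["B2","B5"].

idom tree: B1←B0 B2←B1 B3←B1 B4←B0 B5←B0 B6←B4 B7←B4 B8←B4 B9←B0
Dom∩ at merges:
  B4: preds {B0,B3}: {B0} ∩ {B0,B1,B3} = {B0}; idom=B0
  B5: preds {B3,B4}: {B0,B1,B3} ∩ {B0,B4} = {B0}; idom=B0
  B8: preds {B6,B7}: {B0,B4,B6} ∩ {B0,B4,B7} = {B0,B4}; idom=B4
  B9: preds {B1,B6,B7}: {B0,B1} ∩ {B0,B4,B6} ∩ {B0,B4,B7} = {B0}; idom=B0

Frontier:
  B4←B0: walk · to B0
  B4←B3: walk B3→B1 to B0
  B5←B3: walk B3→B1 to B0
  B5←B4: walk B4 to B0
  B8←B6: walk B6 to B4
  B8←B7: walk B7 to B4
  B9←B1: walk B1 to B0
  B9←B6: walk B6→B4 to B0
  B9←B7: walk B7→B4 to B0
  B0: DF=∅
  B1: DF={B4,B5,B9}
  B2: DF=∅
  B3: DF={B4,B5}
  B4: DF={B5,B9}
  B5: DF=∅
  B6: DF={B8,B9}
  B7: DF={B8,B9}
  B8: DF=∅
  B9: DF=∅

φ for w: defs {B0,B5,B6,B8,B9}
  DF⁺ = {B8,B9}

Answer: ["B8", "B9"]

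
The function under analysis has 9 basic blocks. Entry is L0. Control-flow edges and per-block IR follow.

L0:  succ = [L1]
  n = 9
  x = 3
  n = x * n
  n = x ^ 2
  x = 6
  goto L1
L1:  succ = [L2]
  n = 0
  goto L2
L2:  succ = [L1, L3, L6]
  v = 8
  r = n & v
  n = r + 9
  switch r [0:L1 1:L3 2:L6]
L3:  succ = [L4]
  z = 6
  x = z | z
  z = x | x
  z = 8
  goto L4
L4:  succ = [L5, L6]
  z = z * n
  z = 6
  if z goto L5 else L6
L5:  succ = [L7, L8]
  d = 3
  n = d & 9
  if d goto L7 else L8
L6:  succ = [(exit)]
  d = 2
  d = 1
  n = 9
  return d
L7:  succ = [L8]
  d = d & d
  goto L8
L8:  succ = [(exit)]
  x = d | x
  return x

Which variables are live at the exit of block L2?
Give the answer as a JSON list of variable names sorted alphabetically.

Answer: ["n"]

Derivation:
Per-block:
  L0 def {n,x} use ∅
  L1 def {n} use ∅
  L2 def {n,r,v} use {n}
  L3 def {x,z} use ∅
  L4 def {z} use {n,z}
  L5 def {d,n} use ∅
  L6 def {d,n} use ∅
  L7 def {d} use {d}
  L8 def {x} use {d,x}

Live sets:
  live L0: ∅→∅
  live L1: ∅→{n}
  live L2: {n}→{n}
  live L3: {n}→{n,x,z}
  live L4: {n,x,z}→{x}
  live L5: {x}→{d,x}
  live L6: ∅→∅
  live L7: {d,x}→{d,x}
  live L8: {d,x}→∅

live-out(L2) = ["n"]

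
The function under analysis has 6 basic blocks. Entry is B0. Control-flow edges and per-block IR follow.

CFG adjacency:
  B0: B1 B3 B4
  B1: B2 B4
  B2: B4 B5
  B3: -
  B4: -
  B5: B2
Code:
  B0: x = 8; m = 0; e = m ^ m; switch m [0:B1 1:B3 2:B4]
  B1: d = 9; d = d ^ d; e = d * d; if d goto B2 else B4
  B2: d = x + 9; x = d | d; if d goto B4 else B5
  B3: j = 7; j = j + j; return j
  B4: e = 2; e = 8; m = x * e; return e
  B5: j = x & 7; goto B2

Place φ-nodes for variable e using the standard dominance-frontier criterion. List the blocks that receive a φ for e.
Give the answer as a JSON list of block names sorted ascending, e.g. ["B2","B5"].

idom tree: B1←B0 B2←B1 B3←B0 B4←B0 B5←B2
Dom at joins:
  B2: preds {B1,B5}: {B0,B1} ∩ {B0,B1,B2,B5} = {B0,B1}; idom=B1
  B4: preds {B0,B1,B2}: {B0} ∩ {B0,B1} ∩ {B0,B1,B2} = {B0}; idom=B0

DF walk-up:
  B2←B1: walk · to B1
  B2←B5: walk B5→B2 to B1
  B4←B0: walk · to B0
  B4←B1: walk B1 to B0
  B4←B2: walk B2→B1 to B0
  DF(B0)=∅
  DF(B1)={B4}
  DF(B2)={B2,B4}
  DF(B3)=∅
  DF(B4)=∅
  DF(B5)={B2}

φ for e: defs {B0,B1,B4}
  DF⁺ = {B4}

Answer: ["B4"]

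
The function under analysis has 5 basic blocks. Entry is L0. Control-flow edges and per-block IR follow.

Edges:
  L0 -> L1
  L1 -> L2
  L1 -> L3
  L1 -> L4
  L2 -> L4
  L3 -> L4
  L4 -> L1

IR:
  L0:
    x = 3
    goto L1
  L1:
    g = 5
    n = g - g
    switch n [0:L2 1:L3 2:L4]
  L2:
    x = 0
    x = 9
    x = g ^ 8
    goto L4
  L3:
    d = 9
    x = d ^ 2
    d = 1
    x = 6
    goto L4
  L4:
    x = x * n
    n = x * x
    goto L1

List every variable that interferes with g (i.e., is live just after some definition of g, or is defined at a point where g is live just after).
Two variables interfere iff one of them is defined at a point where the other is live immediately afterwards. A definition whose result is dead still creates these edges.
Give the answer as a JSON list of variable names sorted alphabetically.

Answer: ["n", "x"]

Analysis:
Per-block:
  L0: {x} / ∅
  L1: {g,n} / ∅
  L2: {x} / {g}
  L3: {d,x} / ∅
  L4: {n,x} / {n,x}

Backward fixpoint:
  L0 li=∅ lo={x}
  L1 li={x} lo={g,n,x}
  L2 li={g,n} lo={n,x}
  L3 li={n} lo={n,x}
  L4 li={n,x} lo={x}

Interference:
  d↔{n}
  g↔{n,x}
  n↔{d,g,x}
  x↔{g,n}

N(g) = ["n", "x"]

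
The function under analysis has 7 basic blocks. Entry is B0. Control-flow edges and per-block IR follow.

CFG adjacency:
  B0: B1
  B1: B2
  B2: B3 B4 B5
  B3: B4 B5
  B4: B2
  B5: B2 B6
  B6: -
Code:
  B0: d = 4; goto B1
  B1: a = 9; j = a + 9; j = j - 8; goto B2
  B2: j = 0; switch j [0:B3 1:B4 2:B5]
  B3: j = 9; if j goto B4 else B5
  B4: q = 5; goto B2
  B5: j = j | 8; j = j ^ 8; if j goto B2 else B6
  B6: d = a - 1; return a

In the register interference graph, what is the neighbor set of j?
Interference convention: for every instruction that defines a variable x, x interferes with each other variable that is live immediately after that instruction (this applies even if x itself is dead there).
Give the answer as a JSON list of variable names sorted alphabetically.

def/use:
  B0: def={d} ue=∅
  B1: def={a,j} ue=∅
  B2: def={j} ue=∅
  B3: def={j} ue=∅
  B4: def={q} ue=∅
  B5: def={j} ue={j}
  B6: def={d} ue={a}

Live sets:
  B0: in=∅ out=∅
  B1: in=∅ out={a}
  B2: in={a} out={a,j}
  B3: in={a} out={a,j}
  B4: in={a} out={a}
  B5: in={a,j} out={a}
  B6: in={a} out=∅

Interference:
  a↔{d,j,q}
  d↔{a}
  j↔{a}
  q↔{a}

N(j) = ["a"]

Answer: ["a"]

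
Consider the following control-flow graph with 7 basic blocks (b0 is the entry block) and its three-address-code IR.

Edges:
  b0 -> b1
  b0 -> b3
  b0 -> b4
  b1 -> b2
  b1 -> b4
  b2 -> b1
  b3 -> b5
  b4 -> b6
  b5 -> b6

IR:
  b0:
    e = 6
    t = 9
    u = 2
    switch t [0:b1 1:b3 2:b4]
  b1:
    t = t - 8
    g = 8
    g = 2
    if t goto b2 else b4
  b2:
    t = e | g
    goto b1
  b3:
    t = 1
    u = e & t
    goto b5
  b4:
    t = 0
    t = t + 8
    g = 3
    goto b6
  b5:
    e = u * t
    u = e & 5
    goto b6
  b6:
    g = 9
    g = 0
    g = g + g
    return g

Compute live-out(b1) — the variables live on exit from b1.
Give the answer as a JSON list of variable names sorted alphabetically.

Answer: ["e", "g"]

Working:
Block summaries:
  b0: {e,t,u} / ∅
  b1: {g,t} / {t}
  b2: {t} / {e,g}
  b3: {t,u} / {e}
  b4: {g,t} / ∅
  b5: {e,u} / {t,u}
  b6: {g} / ∅

Liveness:
  b0 li=∅ lo={e,t}
  b1 li={e,t} lo={e,g}
  b2 li={e,g} lo={e,t}
  b3 li={e} lo={t,u}
  b4 li=∅ lo=∅
  b5 li={t,u} lo=∅
  b6 li=∅ lo=∅

live-out(b1) = ["e", "g"]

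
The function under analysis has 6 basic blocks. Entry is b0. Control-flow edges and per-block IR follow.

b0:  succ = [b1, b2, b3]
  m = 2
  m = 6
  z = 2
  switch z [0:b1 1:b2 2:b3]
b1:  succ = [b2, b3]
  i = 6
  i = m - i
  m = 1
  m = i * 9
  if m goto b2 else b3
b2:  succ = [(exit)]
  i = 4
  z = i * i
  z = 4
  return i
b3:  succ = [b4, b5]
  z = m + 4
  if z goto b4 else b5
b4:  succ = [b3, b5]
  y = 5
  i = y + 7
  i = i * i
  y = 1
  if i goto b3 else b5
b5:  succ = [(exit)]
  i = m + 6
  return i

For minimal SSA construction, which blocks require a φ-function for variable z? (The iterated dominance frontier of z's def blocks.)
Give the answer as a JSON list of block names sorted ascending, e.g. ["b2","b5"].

Answer: ["b3"]

Working:
idom tree: b1←b0 b2←b0 b3←b0 b4←b3 b5←b3
Join-block Dom:
  b2: preds {b0,b1}: {b0} ∩ {b0,b1} = {b0}; idom=b0
  b3: preds {b0,b1,b4}: {b0} ∩ {b0,b1} ∩ {b0,b3,b4} = {b0}; idom=b0
  b5: preds {b3,b4}: {b0,b3} ∩ {b0,b3,b4} = {b0,b3}; idom=b3

Frontier:
  join b2 pred b0: · stop@b0
  join b2 pred b1: b1 stop@b0
  join b3 pred b0: · stop@b0
  join b3 pred b1: b1 stop@b0
  join b3 pred b4: b4→b3 stop@b0
  join b5 pred b3: · stop@b3
  join b5 pred b4: b4 stop@b3
  b0 → ∅
  b1 → {b2,b3}
  b2 → ∅
  b3 → {b3}
  b4 → {b3,b5}
  b5 → ∅

φ for z: defs {b0,b2,b3}
  DF⁺ = {b3}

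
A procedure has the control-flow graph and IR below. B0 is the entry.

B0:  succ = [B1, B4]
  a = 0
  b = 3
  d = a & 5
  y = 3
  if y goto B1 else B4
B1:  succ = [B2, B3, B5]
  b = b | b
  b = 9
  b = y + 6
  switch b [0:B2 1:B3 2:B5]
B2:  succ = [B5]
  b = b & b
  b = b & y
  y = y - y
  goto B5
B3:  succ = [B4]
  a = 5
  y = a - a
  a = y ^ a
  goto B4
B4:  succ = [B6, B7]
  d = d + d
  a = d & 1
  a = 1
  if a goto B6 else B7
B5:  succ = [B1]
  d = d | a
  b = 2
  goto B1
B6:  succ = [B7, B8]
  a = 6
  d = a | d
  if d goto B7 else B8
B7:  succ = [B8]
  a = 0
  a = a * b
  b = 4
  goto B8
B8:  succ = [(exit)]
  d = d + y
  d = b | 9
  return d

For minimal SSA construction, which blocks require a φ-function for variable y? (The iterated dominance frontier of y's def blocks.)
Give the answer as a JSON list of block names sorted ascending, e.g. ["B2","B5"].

Answer: ["B1", "B4", "B5"]

Working:
idom tree: B1←B0 B2←B1 B3←B1 B4←B0 B5←B1 B6←B4 B7←B4 B8←B4
Dom at joins:
  B1: preds {B0,B5}: {B0} ∩ {B0,B1,B5} = {B0}; idom=B0
  B4: preds {B0,B3}: {B0} ∩ {B0,B1,B3} = {B0}; idom=B0
  B5: preds {B1,B2}: {B0,B1} ∩ {B0,B1,B2} = {B0,B1}; idom=B1
  B7: preds {B4,B6}: {B0,B4} ∩ {B0,B4,B6} = {B0,B4}; idom=B4
  B8: preds {B6,B7}: {B0,B4,B6} ∩ {B0,B4,B7} = {B0,B4}; idom=B4

Frontier:
  join B1 pred B0: · stop@B0
  join B1 pred B5: B5→B1 stop@B0
  join B4 pred B0: · stop@B0
  join B4 pred B3: B3→B1 stop@B0
  join B5 pred B1: · stop@B1
  join B5 pred B2: B2 stop@B1
  join B7 pred B4: · stop@B4
  join B7 pred B6: B6 stop@B4
  join B8 pred B6: B6 stop@B4
  join B8 pred B7: B7 stop@B4
  B0 → ∅
  B1 → {B1,B4}
  B2 → {B5}
  B3 → {B4}
  B4 → ∅
  B5 → {B1}
  B6 → {B7,B8}
  B7 → {B8}
  B8 → ∅

φ for y: defs {B0,B2,B3}
  DF⁺ = {B1,B4,B5}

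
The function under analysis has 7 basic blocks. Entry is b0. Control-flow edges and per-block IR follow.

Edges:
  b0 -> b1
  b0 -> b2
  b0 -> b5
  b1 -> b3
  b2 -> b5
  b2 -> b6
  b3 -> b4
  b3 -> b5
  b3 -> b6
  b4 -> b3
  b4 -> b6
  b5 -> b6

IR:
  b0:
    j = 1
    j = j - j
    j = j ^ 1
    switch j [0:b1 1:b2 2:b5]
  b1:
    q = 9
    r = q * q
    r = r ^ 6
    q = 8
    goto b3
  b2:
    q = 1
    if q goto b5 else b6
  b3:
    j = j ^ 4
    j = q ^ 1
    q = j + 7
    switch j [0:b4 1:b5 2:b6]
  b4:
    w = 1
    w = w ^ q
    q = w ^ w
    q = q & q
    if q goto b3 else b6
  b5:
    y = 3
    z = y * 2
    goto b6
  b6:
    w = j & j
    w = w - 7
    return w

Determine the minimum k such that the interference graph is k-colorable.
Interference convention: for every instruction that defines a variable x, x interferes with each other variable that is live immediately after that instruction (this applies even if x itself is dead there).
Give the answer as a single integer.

def/use:
  b0: {j} / ∅
  b1: {q,r} / ∅
  b2: {q} / ∅
  b3: {j,q} / {j,q}
  b4: {q,w} / {q}
  b5: {y,z} / ∅
  b6: {w} / {j}

Backward fixpoint:
  live b0: ∅→{j}
  live b1: {j}→{j,q}
  live b2: {j}→{j}
  live b3: {j,q}→{j,q}
  live b4: {j,q}→{j,q}
  live b5: {j}→{j}
  live b6: {j}→∅

Interfere edges:
  j↔{q,r,w,y,z}
  q↔{j,w}
  r↔{j}
  w↔{j,q}
  y↔{j}
  z↔{j}

Chromatic number:
  lower bound: {j,q,w} mutually conflict ⇒ χ ≥ 3
  3-colouring: R0={j}  R1={q,r,y,z}  R2={w}
  χ = 3

Answer: 3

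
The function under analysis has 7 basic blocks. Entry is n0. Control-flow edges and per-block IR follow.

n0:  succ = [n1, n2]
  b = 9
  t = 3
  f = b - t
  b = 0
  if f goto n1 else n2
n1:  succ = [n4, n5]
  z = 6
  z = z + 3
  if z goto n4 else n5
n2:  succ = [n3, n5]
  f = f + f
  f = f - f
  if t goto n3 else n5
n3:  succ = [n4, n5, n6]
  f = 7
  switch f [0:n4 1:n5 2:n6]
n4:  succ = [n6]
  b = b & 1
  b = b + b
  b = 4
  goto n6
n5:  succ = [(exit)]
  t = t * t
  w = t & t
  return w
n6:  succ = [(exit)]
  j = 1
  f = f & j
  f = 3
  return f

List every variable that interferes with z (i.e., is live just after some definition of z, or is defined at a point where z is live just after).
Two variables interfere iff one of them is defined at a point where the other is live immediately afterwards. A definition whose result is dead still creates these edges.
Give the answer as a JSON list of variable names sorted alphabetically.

Block summaries:
  n0: {b,f,t} / ∅
  n1: {z} / ∅
  n2: {f} / {f,t}
  n3: {f} / ∅
  n4: {b} / {b}
  n5: {t,w} / {t}
  n6: {f,j} / {f}

Live sets:
  live n0: ∅→{b,f,t}
  live n1: {b,f,t}→{b,f,t}
  live n2: {b,f,t}→{b,t}
  live n3: {b,t}→{b,f,t}
  live n4: {b,f}→{f}
  live n5: {t}→∅
  live n6: {f}→∅

Interfere edges:
  b↔{f,t,z}
  f↔{b,j,t,z}
  j↔{f}
  t↔{b,f,z}
  w↔∅
  z↔{b,f,t}

N(z) = ["b", "f", "t"]

Answer: ["b", "f", "t"]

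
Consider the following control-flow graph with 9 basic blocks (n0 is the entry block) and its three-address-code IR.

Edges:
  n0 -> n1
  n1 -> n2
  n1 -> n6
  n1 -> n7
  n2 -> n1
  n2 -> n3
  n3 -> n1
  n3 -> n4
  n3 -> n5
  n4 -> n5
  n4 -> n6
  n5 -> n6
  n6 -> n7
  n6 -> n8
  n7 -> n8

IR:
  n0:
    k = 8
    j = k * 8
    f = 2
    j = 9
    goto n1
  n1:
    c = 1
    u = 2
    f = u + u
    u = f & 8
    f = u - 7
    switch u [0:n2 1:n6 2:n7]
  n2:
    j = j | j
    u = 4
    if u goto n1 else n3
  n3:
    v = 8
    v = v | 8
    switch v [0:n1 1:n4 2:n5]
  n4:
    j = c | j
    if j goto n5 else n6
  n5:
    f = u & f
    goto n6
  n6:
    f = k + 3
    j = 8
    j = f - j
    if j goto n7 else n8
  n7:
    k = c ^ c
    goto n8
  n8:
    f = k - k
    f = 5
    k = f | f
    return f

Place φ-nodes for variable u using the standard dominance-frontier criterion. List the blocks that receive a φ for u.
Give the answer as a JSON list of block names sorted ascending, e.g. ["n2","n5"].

idom tree: n1←n0 n2←n1 n3←n2 n4←n3 n5←n3 n6←n1 n7←n1 n8←n1
Dom at joins:
  n1: preds {n0,n2,n3}: {n0} ∩ {n0,n1,n2} ∩ {n0,n1,n2,n3} = {n0}; idom=n0
  n5: preds {n3,n4}: {n0,n1,n2,n3} ∩ {n0,n1,n2,n3,n4} = {n0,n1,n2,n3}; idom=n3
  n6: preds {n1,n4,n5}: {n0,n1} ∩ {n0,n1,n2,n3,n4} ∩ {n0,n1,n2,n3,n5} = {n0,n1}; idom=n1
  n7: preds {n1,n6}: {n0,n1} ∩ {n0,n1,n6} = {n0,n1}; idom=n1
  n8: preds {n6,n7}: {n0,n1,n6} ∩ {n0,n1,n7} = {n0,n1}; idom=n1

Frontier:
  join n1 pred n0: · stop@n0
  join n1 pred n2: n2→n1 stop@n0
  join n1 pred n3: n3→n2→n1 stop@n0
  join n5 pred n3: · stop@n3
  join n5 pred n4: n4 stop@n3
  join n6 pred n1: · stop@n1
  join n6 pred n4: n4→n3→n2 stop@n1
  join n6 pred n5: n5→n3→n2 stop@n1
  join n7 pred n1: · stop@n1
  join n7 pred n6: n6 stop@n1
  join n8 pred n6: n6 stop@n1
  join n8 pred n7: n7 stop@n1
  n0 → ∅
  n1 → {n1}
  n2 → {n1,n6}
  n3 → {n1,n6}
  n4 → {n5,n6}
  n5 → {n6}
  n6 → {n7,n8}
  n7 → {n8}
  n8 → ∅

φ for u: defs {n1,n2}
  DF⁺ = {n1,n6,n7,n8}

Answer: ["n1", "n6", "n7", "n8"]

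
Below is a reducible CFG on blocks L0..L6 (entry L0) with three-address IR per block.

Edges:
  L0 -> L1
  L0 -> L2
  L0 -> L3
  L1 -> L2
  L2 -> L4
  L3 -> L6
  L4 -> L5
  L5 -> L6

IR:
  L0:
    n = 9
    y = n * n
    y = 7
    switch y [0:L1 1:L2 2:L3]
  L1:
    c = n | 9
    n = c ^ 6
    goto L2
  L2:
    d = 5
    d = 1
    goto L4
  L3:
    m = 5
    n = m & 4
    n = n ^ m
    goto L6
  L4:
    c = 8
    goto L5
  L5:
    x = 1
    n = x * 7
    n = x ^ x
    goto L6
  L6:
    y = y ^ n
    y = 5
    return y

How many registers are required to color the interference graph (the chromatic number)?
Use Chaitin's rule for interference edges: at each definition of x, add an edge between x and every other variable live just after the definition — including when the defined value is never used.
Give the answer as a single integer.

def/use:
  L0: {n,y} / ∅
  L1: {c,n} / {n}
  L2: {d} / ∅
  L3: {m,n} / ∅
  L4: {c} / ∅
  L5: {n,x} / ∅
  L6: {y} / {n,y}

Liveness:
  L0 li=∅ lo={n,y}
  L1 li={n,y} lo={y}
  L2 li={y} lo={y}
  L3 li={y} lo={n,y}
  L4 li={y} lo={y}
  L5 li={y} lo={n,y}
  L6 li={n,y} lo=∅

Interfere edges:
  c — {y}
  d — {y}
  m — {n,y}
  n — {m,x,y}
  x — {n,y}
  y — {c,d,m,n,x}

Chromatic number:
  {m,n,y} pairwise interfere (3-clique) ⇒ χ ≥ 3
  3-colouring: R0={y}  R1={c,d,n}  R2={m,x}
  χ = 3

Answer: 3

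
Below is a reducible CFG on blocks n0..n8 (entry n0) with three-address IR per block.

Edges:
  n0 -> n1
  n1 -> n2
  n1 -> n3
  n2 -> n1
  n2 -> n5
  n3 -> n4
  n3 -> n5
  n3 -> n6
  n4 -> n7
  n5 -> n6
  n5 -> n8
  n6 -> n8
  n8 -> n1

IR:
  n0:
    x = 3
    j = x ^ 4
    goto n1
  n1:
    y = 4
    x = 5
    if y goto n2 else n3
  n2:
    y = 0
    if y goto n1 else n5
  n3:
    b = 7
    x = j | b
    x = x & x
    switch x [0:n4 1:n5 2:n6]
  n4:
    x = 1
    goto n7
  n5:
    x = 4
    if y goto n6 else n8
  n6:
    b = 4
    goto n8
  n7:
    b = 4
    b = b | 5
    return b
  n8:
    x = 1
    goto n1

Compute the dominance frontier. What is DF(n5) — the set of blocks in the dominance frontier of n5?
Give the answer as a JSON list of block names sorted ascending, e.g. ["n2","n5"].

idom tree: n1←n0 n2←n1 n3←n1 n4←n3 n5←n1 n6←n1 n7←n4 n8←n1
Dom∩ at merges:
  n1: preds {n0,n2,n8}: {n0} ∩ {n0,n1,n2} ∩ {n0,n1,n8} = {n0}; idom=n0
  n5: preds {n2,n3}: {n0,n1,n2} ∩ {n0,n1,n3} = {n0,n1}; idom=n1
  n6: preds {n3,n5}: {n0,n1,n3} ∩ {n0,n1,n5} = {n0,n1}; idom=n1
  n8: preds {n5,n6}: {n0,n1,n5} ∩ {n0,n1,n6} = {n0,n1}; idom=n1

DF walk-up:
  n1←n0: walk · to n0
  n1←n2: walk n2→n1 to n0
  n1←n8: walk n8→n1 to n0
  n5←n2: walk n2 to n1
  n5←n3: walk n3 to n1
  n6←n3: walk n3 to n1
  n6←n5: walk n5 to n1
  n8←n5: walk n5 to n1
  n8←n6: walk n6 to n1
  n0 → ∅
  n1 → {n1}
  n2 → {n1,n5}
  n3 → {n5,n6}
  n4 → ∅
  n5 → {n6,n8}
  n6 → {n8}
  n7 → ∅
  n8 → {n1}

DF(n5) = ["n6", "n8"]

Answer: ["n6", "n8"]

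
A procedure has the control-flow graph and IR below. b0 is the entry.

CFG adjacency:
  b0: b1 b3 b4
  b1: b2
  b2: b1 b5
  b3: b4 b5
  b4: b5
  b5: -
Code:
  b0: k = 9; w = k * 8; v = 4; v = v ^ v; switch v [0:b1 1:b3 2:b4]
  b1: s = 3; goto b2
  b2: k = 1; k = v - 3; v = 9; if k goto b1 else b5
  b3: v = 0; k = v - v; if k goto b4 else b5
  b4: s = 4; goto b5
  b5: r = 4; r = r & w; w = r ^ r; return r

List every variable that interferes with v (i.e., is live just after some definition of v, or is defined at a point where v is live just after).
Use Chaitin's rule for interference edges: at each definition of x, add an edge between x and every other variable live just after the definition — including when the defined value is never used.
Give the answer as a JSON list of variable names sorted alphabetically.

Block summaries:
  b0 def {k,v,w} use ∅
  b1 def {s} use ∅
  b2 def {k,v} use {v}
  b3 def {k,v} use ∅
  b4 def {s} use ∅
  b5 def {r,w} use {w}

Liveness:
  b0 li=∅ lo={v,w}
  b1 li={v,w} lo={v,w}
  b2 li={v,w} lo={v,w}
  b3 li={w} lo={w}
  b4 li={w} lo={w}
  b5 li={w} lo=∅

Interference:
  k↔{v,w}
  r↔{w}
  s↔{v,w}
  v↔{k,s,w}
  w↔{k,r,s,v}

N(v) = ["k", "s", "w"]

Answer: ["k", "s", "w"]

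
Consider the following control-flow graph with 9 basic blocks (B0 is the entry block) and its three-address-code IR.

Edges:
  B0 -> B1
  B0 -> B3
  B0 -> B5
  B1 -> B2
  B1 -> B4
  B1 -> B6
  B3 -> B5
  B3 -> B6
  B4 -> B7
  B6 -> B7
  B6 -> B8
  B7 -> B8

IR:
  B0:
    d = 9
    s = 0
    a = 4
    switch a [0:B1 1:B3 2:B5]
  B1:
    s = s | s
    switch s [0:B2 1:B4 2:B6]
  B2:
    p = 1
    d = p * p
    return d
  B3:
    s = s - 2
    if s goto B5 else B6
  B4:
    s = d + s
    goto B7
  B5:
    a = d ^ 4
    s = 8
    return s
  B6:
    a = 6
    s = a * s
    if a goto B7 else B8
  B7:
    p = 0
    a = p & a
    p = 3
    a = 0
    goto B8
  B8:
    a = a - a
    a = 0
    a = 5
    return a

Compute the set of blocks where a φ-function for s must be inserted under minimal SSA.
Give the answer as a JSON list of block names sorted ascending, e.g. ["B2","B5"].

Answer: ["B5", "B6", "B7", "B8"]

Derivation:
idom tree: B1←B0 B2←B1 B3←B0 B4←B1 B5←B0 B6←B0 B7←B0 B8←B0
Dom∩ at merges:
  B5: preds {B0,B3}: {B0} ∩ {B0,B3} = {B0}; idom=B0
  B6: preds {B1,B3}: {B0,B1} ∩ {B0,B3} = {B0}; idom=B0
  B7: preds {B4,B6}: {B0,B1,B4} ∩ {B0,B6} = {B0}; idom=B0
  B8: preds {B6,B7}: {B0,B6} ∩ {B0,B7} = {B0}; idom=B0

Frontier:
  B5←B0: walk · to B0
  B5←B3: walk B3 to B0
  B6←B1: walk B1 to B0
  B6←B3: walk B3 to B0
  B7←B4: walk B4→B1 to B0
  B7←B6: walk B6 to B0
  B8←B6: walk B6 to B0
  B8←B7: walk B7 to B0
  B0: DF=∅
  B1: DF={B6,B7}
  B2: DF=∅
  B3: DF={B5,B6}
  B4: DF={B7}
  B5: DF=∅
  B6: DF={B7,B8}
  B7: DF={B8}
  B8: DF=∅

φ for s: defs {B0,B1,B3,B4,B5,B6}
  DF⁺ = {B5,B6,B7,B8}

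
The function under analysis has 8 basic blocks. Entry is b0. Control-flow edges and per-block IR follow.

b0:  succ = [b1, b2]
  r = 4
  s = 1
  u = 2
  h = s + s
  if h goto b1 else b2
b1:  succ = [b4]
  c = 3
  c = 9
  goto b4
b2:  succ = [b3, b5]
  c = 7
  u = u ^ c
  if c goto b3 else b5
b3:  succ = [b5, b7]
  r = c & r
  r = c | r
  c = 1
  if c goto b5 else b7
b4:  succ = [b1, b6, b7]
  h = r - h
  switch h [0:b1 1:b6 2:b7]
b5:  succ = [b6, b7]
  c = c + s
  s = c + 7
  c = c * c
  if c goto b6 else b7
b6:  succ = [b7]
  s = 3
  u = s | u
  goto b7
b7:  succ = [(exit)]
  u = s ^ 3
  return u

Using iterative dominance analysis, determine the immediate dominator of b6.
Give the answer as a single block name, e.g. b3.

idom tree: b1←b0 b2←b0 b3←b2 b4←b1 b5←b2 b6←b0 b7←b0
Join-block Dom:
  b1: preds {b0,b4}: {b0} ∩ {b0,b1,b4} = {b0}; idom=b0
  b5: preds {b2,b3}: {b0,b2} ∩ {b0,b2,b3} = {b0,b2}; idom=b2
  b6: preds {b4,b5}: {b0,b1,b4} ∩ {b0,b2,b5} = {b0}; idom=b0
  b7: preds {b3,b4,b5,b6}: {b0,b2,b3} ∩ {b0,b1,b4} ∩ {b0,b2,b5} ∩ {b0,b6} = {b0}; idom=b0

idom(b6) = b0

Answer: b0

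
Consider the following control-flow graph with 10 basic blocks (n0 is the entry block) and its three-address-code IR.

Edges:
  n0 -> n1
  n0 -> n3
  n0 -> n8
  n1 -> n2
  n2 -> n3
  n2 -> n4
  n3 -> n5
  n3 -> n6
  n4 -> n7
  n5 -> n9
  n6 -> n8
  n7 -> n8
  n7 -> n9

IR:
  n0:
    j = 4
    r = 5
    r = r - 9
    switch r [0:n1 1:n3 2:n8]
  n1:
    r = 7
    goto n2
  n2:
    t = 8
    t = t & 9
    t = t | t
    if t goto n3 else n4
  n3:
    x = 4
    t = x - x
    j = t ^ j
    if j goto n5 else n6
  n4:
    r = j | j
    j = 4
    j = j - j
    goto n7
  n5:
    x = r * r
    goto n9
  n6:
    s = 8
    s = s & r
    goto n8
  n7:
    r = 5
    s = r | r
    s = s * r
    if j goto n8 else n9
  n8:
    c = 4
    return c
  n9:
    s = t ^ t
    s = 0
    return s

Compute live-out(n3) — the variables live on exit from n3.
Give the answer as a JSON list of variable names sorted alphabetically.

Answer: ["r", "t"]

Derivation:
Per-block:
  n0: def={j,r} ue=∅
  n1: def={r} ue=∅
  n2: def={t} ue=∅
  n3: def={j,t,x} ue={j}
  n4: def={j,r} ue={j}
  n5: def={x} ue={r}
  n6: def={s} ue={r}
  n7: def={r,s} ue={j}
  n8: def={c} ue=∅
  n9: def={s} ue={t}

Live sets:
  n0: in=∅ out={j,r}
  n1: in={j} out={j,r}
  n2: in={j,r} out={j,r,t}
  n3: in={j,r} out={r,t}
  n4: in={j,t} out={j,t}
  n5: in={r,t} out={t}
  n6: in={r} out=∅
  n7: in={j,t} out={t}
  n8: in=∅ out=∅
  n9: in={t} out=∅

live-out(n3) = ["r", "t"]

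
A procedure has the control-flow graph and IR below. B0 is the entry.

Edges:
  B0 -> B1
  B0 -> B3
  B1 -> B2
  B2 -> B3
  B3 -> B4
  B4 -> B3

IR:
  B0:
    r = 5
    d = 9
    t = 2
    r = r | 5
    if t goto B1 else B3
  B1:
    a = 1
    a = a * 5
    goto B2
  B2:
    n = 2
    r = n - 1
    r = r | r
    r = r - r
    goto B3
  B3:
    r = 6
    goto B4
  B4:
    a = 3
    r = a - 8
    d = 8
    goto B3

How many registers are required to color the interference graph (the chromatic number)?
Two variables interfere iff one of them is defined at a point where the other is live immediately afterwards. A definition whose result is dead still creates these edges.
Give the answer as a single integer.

Per-block:
  B0 def {d,r,t} use ∅
  B1 def {a} use ∅
  B2 def {n,r} use ∅
  B3 def {r} use ∅
  B4 def {a,d,r} use ∅

Liveness:
  B0 li=∅ lo=∅
  B1 li=∅ lo=∅
  B2 li=∅ lo=∅
  B3 li=∅ lo=∅
  B4 li=∅ lo=∅

Interfere edges:
  a — ∅
  d — {r}
  n — ∅
  r — {d,t}
  t — {r}

Colouring:
  {d,r} pairwise interfere (2-clique) ⇒ χ ≥ 2
  assign a→R0 d→R1 n→R0 r→R0 t→R1 — no edge inside a register ⇒ χ ≤ 2
  χ = 2

Answer: 2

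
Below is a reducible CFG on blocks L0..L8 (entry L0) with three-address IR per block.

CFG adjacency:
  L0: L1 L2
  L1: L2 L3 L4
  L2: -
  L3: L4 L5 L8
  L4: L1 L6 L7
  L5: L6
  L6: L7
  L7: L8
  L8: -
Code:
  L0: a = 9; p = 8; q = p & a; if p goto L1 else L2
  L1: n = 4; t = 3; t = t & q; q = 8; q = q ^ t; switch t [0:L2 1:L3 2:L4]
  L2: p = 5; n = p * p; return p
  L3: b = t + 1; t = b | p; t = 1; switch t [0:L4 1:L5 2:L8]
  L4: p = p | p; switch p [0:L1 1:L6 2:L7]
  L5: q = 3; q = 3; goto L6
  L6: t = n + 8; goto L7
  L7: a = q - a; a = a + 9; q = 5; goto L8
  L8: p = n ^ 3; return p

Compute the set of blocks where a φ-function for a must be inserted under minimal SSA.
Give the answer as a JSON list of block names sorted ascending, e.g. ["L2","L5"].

idom tree: L1←L0 L2←L0 L3←L1 L4←L1 L5←L3 L6←L1 L7←L1 L8←L1
Dom at joins:
  L1: preds {L0,L4}: {L0} ∩ {L0,L1,L4} = {L0}; idom=L0
  L2: preds {L0,L1}: {L0} ∩ {L0,L1} = {L0}; idom=L0
  L4: preds {L1,L3}: {L0,L1} ∩ {L0,L1,L3} = {L0,L1}; idom=L1
  L6: preds {L4,L5}: {L0,L1,L4} ∩ {L0,L1,L3,L5} = {L0,L1}; idom=L1
  L7: preds {L4,L6}: {L0,L1,L4} ∩ {L0,L1,L6} = {L0,L1}; idom=L1
  L8: preds {L3,L7}: {L0,L1,L3} ∩ {L0,L1,L7} = {L0,L1}; idom=L1

DF walk-up:
  join L1 pred L0: · stop@L0
  join L1 pred L4: L4→L1 stop@L0
  join L2 pred L0: · stop@L0
  join L2 pred L1: L1 stop@L0
  join L4 pred L1: · stop@L1
  join L4 pred L3: L3 stop@L1
  join L6 pred L4: L4 stop@L1
  join L6 pred L5: L5→L3 stop@L1
  join L7 pred L4: L4 stop@L1
  join L7 pred L6: L6 stop@L1
  join L8 pred L3: L3 stop@L1
  join L8 pred L7: L7 stop@L1
  L0 → ∅
  L1 → {L1,L2}
  L2 → ∅
  L3 → {L4,L6,L8}
  L4 → {L1,L6,L7}
  L5 → {L6}
  L6 → {L7}
  L7 → {L8}
  L8 → ∅

φ for a: defs {L0,L7}
  DF⁺ = {L8}

Answer: ["L8"]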